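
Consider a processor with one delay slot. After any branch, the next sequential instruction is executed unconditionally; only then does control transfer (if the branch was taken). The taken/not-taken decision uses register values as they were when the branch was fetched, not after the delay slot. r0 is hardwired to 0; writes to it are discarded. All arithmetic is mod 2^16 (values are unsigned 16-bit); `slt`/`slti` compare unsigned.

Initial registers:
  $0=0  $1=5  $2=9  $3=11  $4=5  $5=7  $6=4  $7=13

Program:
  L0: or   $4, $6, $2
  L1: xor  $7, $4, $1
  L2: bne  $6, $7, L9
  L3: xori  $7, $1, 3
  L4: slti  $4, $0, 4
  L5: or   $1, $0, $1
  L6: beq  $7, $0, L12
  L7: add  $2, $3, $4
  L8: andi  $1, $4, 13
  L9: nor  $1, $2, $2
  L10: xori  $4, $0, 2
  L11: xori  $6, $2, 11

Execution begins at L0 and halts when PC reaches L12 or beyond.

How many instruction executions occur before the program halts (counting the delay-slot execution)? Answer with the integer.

7

[0] or   $4, $6, $2  →  {$0:0, $1:5, $2:9, $3:11, $4:13, $5:7, $6:4, $7:13}
[1] xor  $7, $4, $1  →  {$0:0, $1:5, $2:9, $3:11, $4:13, $5:7, $6:4, $7:8}
[2] bne  $6, $7, L9  →  {$0:0, $1:5, $2:9, $3:11, $4:13, $5:7, $6:4, $7:8}  ⟨branch taken⟩
[3] xori  $7, $1, 3  →  {$0:0, $1:5, $2:9, $3:11, $4:13, $5:7, $6:4, $7:6}
[9] nor  $1, $2, $2  →  {$0:0, $1:65526, $2:9, $3:11, $4:13, $5:7, $6:4, $7:6}
[10] xori  $4, $0, 2  →  {$0:0, $1:65526, $2:9, $3:11, $4:2, $5:7, $6:4, $7:6}
[11] xori  $6, $2, 11  →  {$0:0, $1:65526, $2:9, $3:11, $4:2, $5:7, $6:2, $7:6}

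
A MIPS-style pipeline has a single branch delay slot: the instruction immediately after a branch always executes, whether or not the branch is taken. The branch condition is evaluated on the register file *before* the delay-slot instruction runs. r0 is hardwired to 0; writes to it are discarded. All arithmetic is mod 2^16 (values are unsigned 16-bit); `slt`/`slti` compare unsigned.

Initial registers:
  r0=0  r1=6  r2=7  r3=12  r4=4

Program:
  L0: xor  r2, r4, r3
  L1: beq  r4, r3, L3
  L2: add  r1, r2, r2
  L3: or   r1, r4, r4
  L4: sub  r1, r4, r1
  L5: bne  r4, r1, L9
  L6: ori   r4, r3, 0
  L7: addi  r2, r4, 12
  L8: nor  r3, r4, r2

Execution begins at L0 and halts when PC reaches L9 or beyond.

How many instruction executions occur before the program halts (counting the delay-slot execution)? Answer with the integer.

PC=0  xor  r2, r4, r3        | r0=0 r1=6 r2=8 r3=12 r4=4
PC=1  beq  r4, r3, L3        | r0=0 r1=6 r2=8 r3=12 r4=4  [not taken]
PC=2  add  r1, r2, r2        | r0=0 r1=16 r2=8 r3=12 r4=4
PC=3  or   r1, r4, r4        | r0=0 r1=4 r2=8 r3=12 r4=4
PC=4  sub  r1, r4, r1        | r0=0 r1=0 r2=8 r3=12 r4=4
PC=5  bne  r4, r1, L9        | r0=0 r1=0 r2=8 r3=12 r4=4  [TAKEN]
PC=6  ori   r4, r3, 0        | r0=0 r1=0 r2=8 r3=12 r4=12

7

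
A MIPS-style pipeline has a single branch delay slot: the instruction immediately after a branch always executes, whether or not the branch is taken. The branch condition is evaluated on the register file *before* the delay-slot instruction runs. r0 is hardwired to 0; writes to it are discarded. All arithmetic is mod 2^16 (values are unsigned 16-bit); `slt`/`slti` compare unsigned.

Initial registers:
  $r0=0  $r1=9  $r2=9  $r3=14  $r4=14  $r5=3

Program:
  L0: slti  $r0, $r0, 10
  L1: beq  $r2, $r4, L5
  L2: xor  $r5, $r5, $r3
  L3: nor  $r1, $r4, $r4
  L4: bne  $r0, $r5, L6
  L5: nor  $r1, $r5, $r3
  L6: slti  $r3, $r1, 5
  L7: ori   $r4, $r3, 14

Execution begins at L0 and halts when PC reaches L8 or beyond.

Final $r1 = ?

[0] slti  $r0, $r0, 10  →  {$r0:0, $r1:9, $r2:9, $r3:14, $r4:14, $r5:3}
[1] beq  $r2, $r4, L5  →  {$r0:0, $r1:9, $r2:9, $r3:14, $r4:14, $r5:3}  ⟨branch fallthrough⟩
[2] xor  $r5, $r5, $r3  →  {$r0:0, $r1:9, $r2:9, $r3:14, $r4:14, $r5:13}
[3] nor  $r1, $r4, $r4  →  {$r0:0, $r1:65521, $r2:9, $r3:14, $r4:14, $r5:13}
[4] bne  $r0, $r5, L6  →  {$r0:0, $r1:65521, $r2:9, $r3:14, $r4:14, $r5:13}  ⟨branch taken⟩
[5] nor  $r1, $r5, $r3  →  {$r0:0, $r1:65520, $r2:9, $r3:14, $r4:14, $r5:13}
[6] slti  $r3, $r1, 5  →  {$r0:0, $r1:65520, $r2:9, $r3:0, $r4:14, $r5:13}
[7] ori   $r4, $r3, 14  →  {$r0:0, $r1:65520, $r2:9, $r3:0, $r4:14, $r5:13}

65520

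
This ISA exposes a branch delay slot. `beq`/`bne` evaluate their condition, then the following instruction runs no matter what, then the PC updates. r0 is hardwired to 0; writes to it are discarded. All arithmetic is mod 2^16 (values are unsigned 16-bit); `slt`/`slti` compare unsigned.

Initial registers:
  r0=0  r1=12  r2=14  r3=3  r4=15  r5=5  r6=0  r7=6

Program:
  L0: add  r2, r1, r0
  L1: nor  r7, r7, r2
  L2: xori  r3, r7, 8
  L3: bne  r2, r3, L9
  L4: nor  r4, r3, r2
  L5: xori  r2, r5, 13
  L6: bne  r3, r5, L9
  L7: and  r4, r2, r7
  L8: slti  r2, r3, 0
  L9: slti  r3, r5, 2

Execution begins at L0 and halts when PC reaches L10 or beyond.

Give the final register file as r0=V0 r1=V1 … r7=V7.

r0=0 r1=12 r2=12 r3=0 r4=2 r5=5 r6=0 r7=65521

PC=0  add  r2, r1, r0        | r0=0 r1=12 r2=12 r3=3 r4=15 r5=5 r6=0 r7=6
PC=1  nor  r7, r7, r2        | r0=0 r1=12 r2=12 r3=3 r4=15 r5=5 r6=0 r7=65521
PC=2  xori  r3, r7, 8        | r0=0 r1=12 r2=12 r3=65529 r4=15 r5=5 r6=0 r7=65521
PC=3  bne  r2, r3, L9        | r0=0 r1=12 r2=12 r3=65529 r4=15 r5=5 r6=0 r7=65521  [TAKEN]
PC=4  nor  r4, r3, r2        | r0=0 r1=12 r2=12 r3=65529 r4=2 r5=5 r6=0 r7=65521
PC=9  slti  r3, r5, 2        | r0=0 r1=12 r2=12 r3=0 r4=2 r5=5 r6=0 r7=65521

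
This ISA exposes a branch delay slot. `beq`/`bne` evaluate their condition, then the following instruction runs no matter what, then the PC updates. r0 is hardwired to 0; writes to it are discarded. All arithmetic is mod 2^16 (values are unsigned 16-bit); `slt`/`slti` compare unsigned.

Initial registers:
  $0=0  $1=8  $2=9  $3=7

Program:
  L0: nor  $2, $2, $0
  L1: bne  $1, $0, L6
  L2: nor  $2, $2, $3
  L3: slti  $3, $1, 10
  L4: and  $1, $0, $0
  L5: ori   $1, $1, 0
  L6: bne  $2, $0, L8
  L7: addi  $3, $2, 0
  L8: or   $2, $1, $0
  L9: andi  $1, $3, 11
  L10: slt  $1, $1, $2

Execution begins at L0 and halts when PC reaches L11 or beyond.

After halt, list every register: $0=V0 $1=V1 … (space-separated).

PC=0  nor  $2, $2, $0        | $0=0 $1=8 $2=65526 $3=7
PC=1  bne  $1, $0, L6        | $0=0 $1=8 $2=65526 $3=7  [TAKEN]
PC=2  nor  $2, $2, $3        | $0=0 $1=8 $2=8 $3=7
PC=6  bne  $2, $0, L8        | $0=0 $1=8 $2=8 $3=7  [TAKEN]
PC=7  addi  $3, $2, 0        | $0=0 $1=8 $2=8 $3=8
PC=8  or   $2, $1, $0        | $0=0 $1=8 $2=8 $3=8
PC=9  andi  $1, $3, 11       | $0=0 $1=8 $2=8 $3=8
PC=10 slt  $1, $1, $2        | $0=0 $1=0 $2=8 $3=8

$0=0 $1=0 $2=8 $3=8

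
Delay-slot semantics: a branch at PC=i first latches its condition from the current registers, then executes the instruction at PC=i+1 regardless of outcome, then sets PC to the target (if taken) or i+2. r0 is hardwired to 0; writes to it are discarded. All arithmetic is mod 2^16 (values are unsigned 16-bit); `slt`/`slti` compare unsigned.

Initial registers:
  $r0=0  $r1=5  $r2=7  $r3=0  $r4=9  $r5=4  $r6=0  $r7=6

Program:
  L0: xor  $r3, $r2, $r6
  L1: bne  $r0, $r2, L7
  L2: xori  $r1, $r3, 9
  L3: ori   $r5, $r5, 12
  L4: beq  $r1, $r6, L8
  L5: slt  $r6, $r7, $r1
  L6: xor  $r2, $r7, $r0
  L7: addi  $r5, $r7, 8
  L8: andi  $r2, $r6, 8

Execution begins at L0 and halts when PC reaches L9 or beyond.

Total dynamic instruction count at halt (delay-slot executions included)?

5

[0] xor  $r3, $r2, $r6  →  {$r0:0, $r1:5, $r2:7, $r3:7, $r4:9, $r5:4, $r6:0, $r7:6}
[1] bne  $r0, $r2, L7  →  {$r0:0, $r1:5, $r2:7, $r3:7, $r4:9, $r5:4, $r6:0, $r7:6}  ⟨branch taken⟩
[2] xori  $r1, $r3, 9  →  {$r0:0, $r1:14, $r2:7, $r3:7, $r4:9, $r5:4, $r6:0, $r7:6}
[7] addi  $r5, $r7, 8  →  {$r0:0, $r1:14, $r2:7, $r3:7, $r4:9, $r5:14, $r6:0, $r7:6}
[8] andi  $r2, $r6, 8  →  {$r0:0, $r1:14, $r2:0, $r3:7, $r4:9, $r5:14, $r6:0, $r7:6}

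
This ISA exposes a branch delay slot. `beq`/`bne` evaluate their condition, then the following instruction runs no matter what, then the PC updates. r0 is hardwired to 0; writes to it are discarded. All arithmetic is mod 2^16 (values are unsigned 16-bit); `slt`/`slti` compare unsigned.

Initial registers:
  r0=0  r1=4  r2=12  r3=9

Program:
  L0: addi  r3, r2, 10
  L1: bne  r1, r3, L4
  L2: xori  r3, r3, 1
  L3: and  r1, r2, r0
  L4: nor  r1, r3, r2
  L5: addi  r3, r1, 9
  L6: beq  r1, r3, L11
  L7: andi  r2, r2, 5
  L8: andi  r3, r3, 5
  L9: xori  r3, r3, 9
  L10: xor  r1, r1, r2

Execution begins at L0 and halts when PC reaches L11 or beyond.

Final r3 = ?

#0 addi  r3, r2, 10 ; 0/4/12/22
#1 bne  r1, r3, L4 ; 0/4/12/22 ; →target
#2 xori  r3, r3, 1 ; 0/4/12/23
#4 nor  r1, r3, r2 ; 0/65504/12/23
#5 addi  r3, r1, 9 ; 0/65504/12/65513
#6 beq  r1, r3, L11 ; 0/65504/12/65513 ; →fallthru
#7 andi  r2, r2, 5 ; 0/65504/4/65513
#8 andi  r3, r3, 5 ; 0/65504/4/1
#9 xori  r3, r3, 9 ; 0/65504/4/8
#10 xor  r1, r1, r2 ; 0/65508/4/8

8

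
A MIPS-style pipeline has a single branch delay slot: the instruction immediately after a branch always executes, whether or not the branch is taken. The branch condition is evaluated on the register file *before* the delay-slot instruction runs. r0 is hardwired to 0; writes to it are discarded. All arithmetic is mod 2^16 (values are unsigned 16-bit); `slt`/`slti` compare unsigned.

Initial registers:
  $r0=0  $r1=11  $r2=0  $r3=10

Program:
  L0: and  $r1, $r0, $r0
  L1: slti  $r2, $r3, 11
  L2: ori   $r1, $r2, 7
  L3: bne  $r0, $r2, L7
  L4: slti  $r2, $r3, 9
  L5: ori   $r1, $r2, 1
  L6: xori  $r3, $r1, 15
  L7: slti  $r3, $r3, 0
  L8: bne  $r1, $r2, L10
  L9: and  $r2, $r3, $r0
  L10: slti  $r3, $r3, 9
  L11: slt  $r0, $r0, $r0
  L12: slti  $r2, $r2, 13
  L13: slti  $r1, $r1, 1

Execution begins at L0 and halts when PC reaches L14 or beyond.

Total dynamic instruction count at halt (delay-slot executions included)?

12

  step pc=0: and  $r1, $r0, $r0  regs=(0,0,0,10)
  step pc=1: slti  $r2, $r3, 11  regs=(0,0,1,10)
  step pc=2: ori   $r1, $r2, 7  regs=(0,7,1,10)
  step pc=3: bne  $r0, $r2, L7  cond=T  regs=(0,7,1,10)
  step pc=4: slti  $r2, $r3, 9  regs=(0,7,0,10)
  step pc=7: slti  $r3, $r3, 0  regs=(0,7,0,0)
  step pc=8: bne  $r1, $r2, L10  cond=T  regs=(0,7,0,0)
  step pc=9: and  $r2, $r3, $r0  regs=(0,7,0,0)
  step pc=10: slti  $r3, $r3, 9  regs=(0,7,0,1)
  step pc=11: slt  $r0, $r0, $r0  regs=(0,7,0,1)
  step pc=12: slti  $r2, $r2, 13  regs=(0,7,1,1)
  step pc=13: slti  $r1, $r1, 1  regs=(0,0,1,1)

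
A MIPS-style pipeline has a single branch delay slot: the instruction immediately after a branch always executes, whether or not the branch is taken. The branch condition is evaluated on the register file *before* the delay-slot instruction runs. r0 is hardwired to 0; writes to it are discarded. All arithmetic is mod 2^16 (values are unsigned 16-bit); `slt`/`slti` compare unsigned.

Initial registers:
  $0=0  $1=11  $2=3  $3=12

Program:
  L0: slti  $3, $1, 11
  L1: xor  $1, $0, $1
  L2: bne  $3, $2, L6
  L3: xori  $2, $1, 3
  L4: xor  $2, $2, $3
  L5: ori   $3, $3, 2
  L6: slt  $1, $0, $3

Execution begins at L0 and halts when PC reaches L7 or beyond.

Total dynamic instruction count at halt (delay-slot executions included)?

5

[0] slti  $3, $1, 11  →  {$0:0, $1:11, $2:3, $3:0}
[1] xor  $1, $0, $1  →  {$0:0, $1:11, $2:3, $3:0}
[2] bne  $3, $2, L6  →  {$0:0, $1:11, $2:3, $3:0}  ⟨branch taken⟩
[3] xori  $2, $1, 3  →  {$0:0, $1:11, $2:8, $3:0}
[6] slt  $1, $0, $3  →  {$0:0, $1:0, $2:8, $3:0}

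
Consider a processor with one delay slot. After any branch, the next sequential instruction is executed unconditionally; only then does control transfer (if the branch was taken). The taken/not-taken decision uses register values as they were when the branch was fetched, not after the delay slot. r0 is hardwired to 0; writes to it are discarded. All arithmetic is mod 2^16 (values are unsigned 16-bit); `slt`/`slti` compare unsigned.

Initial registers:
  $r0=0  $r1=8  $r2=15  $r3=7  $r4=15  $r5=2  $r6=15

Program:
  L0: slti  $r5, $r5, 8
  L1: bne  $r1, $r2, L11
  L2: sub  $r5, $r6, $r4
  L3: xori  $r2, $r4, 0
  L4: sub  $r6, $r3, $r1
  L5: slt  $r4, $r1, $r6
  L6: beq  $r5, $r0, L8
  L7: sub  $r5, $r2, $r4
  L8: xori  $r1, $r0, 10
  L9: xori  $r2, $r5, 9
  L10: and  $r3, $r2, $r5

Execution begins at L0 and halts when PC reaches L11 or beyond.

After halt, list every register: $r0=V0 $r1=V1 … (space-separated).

$r0=0 $r1=8 $r2=15 $r3=7 $r4=15 $r5=0 $r6=15

  step pc=0: slti  $r5, $r5, 8  regs=(0,8,15,7,15,1,15)
  step pc=1: bne  $r1, $r2, L11  cond=T  regs=(0,8,15,7,15,1,15)
  step pc=2: sub  $r5, $r6, $r4  regs=(0,8,15,7,15,0,15)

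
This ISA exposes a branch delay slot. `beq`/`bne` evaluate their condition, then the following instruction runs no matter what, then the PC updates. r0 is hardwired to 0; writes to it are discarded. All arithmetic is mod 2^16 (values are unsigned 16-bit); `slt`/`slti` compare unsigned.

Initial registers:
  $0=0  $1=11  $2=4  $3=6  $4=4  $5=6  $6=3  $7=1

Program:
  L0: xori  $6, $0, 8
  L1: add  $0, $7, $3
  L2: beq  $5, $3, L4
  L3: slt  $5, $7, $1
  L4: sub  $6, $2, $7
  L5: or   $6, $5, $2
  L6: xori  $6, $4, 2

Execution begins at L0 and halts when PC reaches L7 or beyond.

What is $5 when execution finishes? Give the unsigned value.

1

[0] xori  $6, $0, 8  →  {$0:0, $1:11, $2:4, $3:6, $4:4, $5:6, $6:8, $7:1}
[1] add  $0, $7, $3  →  {$0:0, $1:11, $2:4, $3:6, $4:4, $5:6, $6:8, $7:1}
[2] beq  $5, $3, L4  →  {$0:0, $1:11, $2:4, $3:6, $4:4, $5:6, $6:8, $7:1}  ⟨branch taken⟩
[3] slt  $5, $7, $1  →  {$0:0, $1:11, $2:4, $3:6, $4:4, $5:1, $6:8, $7:1}
[4] sub  $6, $2, $7  →  {$0:0, $1:11, $2:4, $3:6, $4:4, $5:1, $6:3, $7:1}
[5] or   $6, $5, $2  →  {$0:0, $1:11, $2:4, $3:6, $4:4, $5:1, $6:5, $7:1}
[6] xori  $6, $4, 2  →  {$0:0, $1:11, $2:4, $3:6, $4:4, $5:1, $6:6, $7:1}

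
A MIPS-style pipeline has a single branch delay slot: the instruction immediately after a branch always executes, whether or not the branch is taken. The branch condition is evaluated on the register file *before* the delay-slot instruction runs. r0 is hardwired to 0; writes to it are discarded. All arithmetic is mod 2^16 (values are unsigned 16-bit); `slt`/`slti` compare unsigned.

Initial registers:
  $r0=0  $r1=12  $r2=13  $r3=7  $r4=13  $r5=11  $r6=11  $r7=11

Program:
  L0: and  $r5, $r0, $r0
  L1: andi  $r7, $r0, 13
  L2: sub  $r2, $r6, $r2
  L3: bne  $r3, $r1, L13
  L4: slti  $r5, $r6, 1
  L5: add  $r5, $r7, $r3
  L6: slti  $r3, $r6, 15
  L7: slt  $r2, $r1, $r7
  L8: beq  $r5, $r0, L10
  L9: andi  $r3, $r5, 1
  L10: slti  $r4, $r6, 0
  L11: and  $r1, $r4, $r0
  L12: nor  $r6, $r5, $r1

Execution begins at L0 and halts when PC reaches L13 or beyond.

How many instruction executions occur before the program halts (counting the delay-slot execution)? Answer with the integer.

5

PC=0  and  $r5, $r0, $r0     | $r0=0 $r1=12 $r2=13 $r3=7 $r4=13 $r5=0 $r6=11 $r7=11
PC=1  andi  $r7, $r0, 13     | $r0=0 $r1=12 $r2=13 $r3=7 $r4=13 $r5=0 $r6=11 $r7=0
PC=2  sub  $r2, $r6, $r2     | $r0=0 $r1=12 $r2=65534 $r3=7 $r4=13 $r5=0 $r6=11 $r7=0
PC=3  bne  $r3, $r1, L13     | $r0=0 $r1=12 $r2=65534 $r3=7 $r4=13 $r5=0 $r6=11 $r7=0  [TAKEN]
PC=4  slti  $r5, $r6, 1      | $r0=0 $r1=12 $r2=65534 $r3=7 $r4=13 $r5=0 $r6=11 $r7=0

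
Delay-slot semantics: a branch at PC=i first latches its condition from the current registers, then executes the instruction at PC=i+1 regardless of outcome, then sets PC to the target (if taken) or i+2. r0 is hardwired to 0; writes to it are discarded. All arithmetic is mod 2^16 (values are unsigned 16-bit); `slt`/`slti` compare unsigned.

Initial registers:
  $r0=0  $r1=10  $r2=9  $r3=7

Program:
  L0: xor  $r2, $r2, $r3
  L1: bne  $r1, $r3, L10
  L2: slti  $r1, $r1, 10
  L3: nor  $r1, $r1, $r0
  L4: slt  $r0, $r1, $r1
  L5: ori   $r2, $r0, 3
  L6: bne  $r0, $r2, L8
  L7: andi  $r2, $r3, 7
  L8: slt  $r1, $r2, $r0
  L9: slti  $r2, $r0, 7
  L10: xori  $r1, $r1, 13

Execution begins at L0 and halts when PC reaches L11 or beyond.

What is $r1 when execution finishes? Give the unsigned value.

  step pc=0: xor  $r2, $r2, $r3  regs=(0,10,14,7)
  step pc=1: bne  $r1, $r3, L10  cond=T  regs=(0,10,14,7)
  step pc=2: slti  $r1, $r1, 10  regs=(0,0,14,7)
  step pc=10: xori  $r1, $r1, 13  regs=(0,13,14,7)

13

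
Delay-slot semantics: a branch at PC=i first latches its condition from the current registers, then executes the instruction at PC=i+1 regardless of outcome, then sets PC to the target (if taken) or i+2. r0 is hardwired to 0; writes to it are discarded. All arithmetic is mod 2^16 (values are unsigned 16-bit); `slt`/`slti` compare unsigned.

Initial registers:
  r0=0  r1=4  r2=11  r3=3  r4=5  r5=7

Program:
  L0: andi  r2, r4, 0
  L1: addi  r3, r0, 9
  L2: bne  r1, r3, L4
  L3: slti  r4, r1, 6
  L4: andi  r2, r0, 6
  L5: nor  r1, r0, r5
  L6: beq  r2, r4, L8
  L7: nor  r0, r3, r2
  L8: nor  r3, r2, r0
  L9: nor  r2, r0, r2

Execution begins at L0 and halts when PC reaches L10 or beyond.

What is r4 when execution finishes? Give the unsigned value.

  step pc=0: andi  r2, r4, 0  regs=(0,4,0,3,5,7)
  step pc=1: addi  r3, r0, 9  regs=(0,4,0,9,5,7)
  step pc=2: bne  r1, r3, L4  cond=T  regs=(0,4,0,9,5,7)
  step pc=3: slti  r4, r1, 6  regs=(0,4,0,9,1,7)
  step pc=4: andi  r2, r0, 6  regs=(0,4,0,9,1,7)
  step pc=5: nor  r1, r0, r5  regs=(0,65528,0,9,1,7)
  step pc=6: beq  r2, r4, L8  cond=F  regs=(0,65528,0,9,1,7)
  step pc=7: nor  r0, r3, r2  regs=(0,65528,0,9,1,7)
  step pc=8: nor  r3, r2, r0  regs=(0,65528,0,65535,1,7)
  step pc=9: nor  r2, r0, r2  regs=(0,65528,65535,65535,1,7)

1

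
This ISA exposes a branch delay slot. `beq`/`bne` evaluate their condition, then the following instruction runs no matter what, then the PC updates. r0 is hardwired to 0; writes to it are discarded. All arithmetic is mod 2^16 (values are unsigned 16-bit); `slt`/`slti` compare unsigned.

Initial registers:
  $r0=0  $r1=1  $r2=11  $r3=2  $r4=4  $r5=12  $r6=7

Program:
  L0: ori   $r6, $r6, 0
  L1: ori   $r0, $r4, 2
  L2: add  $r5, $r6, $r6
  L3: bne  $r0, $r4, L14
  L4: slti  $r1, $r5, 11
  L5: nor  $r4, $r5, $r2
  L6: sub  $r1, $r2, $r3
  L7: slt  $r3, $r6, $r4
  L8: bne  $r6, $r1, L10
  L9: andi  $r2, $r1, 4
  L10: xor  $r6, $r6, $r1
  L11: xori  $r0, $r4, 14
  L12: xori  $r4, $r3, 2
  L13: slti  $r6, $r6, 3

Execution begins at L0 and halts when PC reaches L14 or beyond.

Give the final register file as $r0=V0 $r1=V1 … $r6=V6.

#0 ori   $r6, $r6, 0 ; 0/1/11/2/4/12/7
#1 ori   $r0, $r4, 2 ; 0/1/11/2/4/12/7
#2 add  $r5, $r6, $r6 ; 0/1/11/2/4/14/7
#3 bne  $r0, $r4, L14 ; 0/1/11/2/4/14/7 ; →target
#4 slti  $r1, $r5, 11 ; 0/0/11/2/4/14/7

$r0=0 $r1=0 $r2=11 $r3=2 $r4=4 $r5=14 $r6=7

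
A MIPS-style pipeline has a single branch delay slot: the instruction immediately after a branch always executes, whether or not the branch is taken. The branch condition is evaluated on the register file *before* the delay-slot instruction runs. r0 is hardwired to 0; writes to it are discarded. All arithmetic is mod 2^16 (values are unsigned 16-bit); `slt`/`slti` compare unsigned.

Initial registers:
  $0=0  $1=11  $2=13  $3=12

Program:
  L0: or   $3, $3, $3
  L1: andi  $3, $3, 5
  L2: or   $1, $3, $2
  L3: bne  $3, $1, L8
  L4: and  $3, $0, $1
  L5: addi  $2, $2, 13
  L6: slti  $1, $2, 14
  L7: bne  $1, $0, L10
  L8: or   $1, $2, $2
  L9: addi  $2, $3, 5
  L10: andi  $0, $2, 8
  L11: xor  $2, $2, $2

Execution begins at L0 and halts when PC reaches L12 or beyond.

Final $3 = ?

0

  step pc=0: or   $3, $3, $3  regs=(0,11,13,12)
  step pc=1: andi  $3, $3, 5  regs=(0,11,13,4)
  step pc=2: or   $1, $3, $2  regs=(0,13,13,4)
  step pc=3: bne  $3, $1, L8  cond=T  regs=(0,13,13,4)
  step pc=4: and  $3, $0, $1  regs=(0,13,13,0)
  step pc=8: or   $1, $2, $2  regs=(0,13,13,0)
  step pc=9: addi  $2, $3, 5  regs=(0,13,5,0)
  step pc=10: andi  $0, $2, 8  regs=(0,13,5,0)
  step pc=11: xor  $2, $2, $2  regs=(0,13,0,0)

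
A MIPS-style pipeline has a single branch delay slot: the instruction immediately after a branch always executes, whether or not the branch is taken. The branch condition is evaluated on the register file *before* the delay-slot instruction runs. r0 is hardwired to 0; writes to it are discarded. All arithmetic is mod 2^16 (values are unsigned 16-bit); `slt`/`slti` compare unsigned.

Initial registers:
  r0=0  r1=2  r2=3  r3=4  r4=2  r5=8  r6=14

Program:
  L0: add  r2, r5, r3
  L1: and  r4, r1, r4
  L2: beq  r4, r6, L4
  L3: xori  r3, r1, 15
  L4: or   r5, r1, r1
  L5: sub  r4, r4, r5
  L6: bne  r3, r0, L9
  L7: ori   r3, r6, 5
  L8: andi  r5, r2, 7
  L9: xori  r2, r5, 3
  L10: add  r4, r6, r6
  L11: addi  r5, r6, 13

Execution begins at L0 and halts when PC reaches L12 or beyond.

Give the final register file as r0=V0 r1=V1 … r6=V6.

r0=0 r1=2 r2=1 r3=15 r4=28 r5=27 r6=14

[0] add  r2, r5, r3  →  {r0:0, r1:2, r2:12, r3:4, r4:2, r5:8, r6:14}
[1] and  r4, r1, r4  →  {r0:0, r1:2, r2:12, r3:4, r4:2, r5:8, r6:14}
[2] beq  r4, r6, L4  →  {r0:0, r1:2, r2:12, r3:4, r4:2, r5:8, r6:14}  ⟨branch fallthrough⟩
[3] xori  r3, r1, 15  →  {r0:0, r1:2, r2:12, r3:13, r4:2, r5:8, r6:14}
[4] or   r5, r1, r1  →  {r0:0, r1:2, r2:12, r3:13, r4:2, r5:2, r6:14}
[5] sub  r4, r4, r5  →  {r0:0, r1:2, r2:12, r3:13, r4:0, r5:2, r6:14}
[6] bne  r3, r0, L9  →  {r0:0, r1:2, r2:12, r3:13, r4:0, r5:2, r6:14}  ⟨branch taken⟩
[7] ori   r3, r6, 5  →  {r0:0, r1:2, r2:12, r3:15, r4:0, r5:2, r6:14}
[9] xori  r2, r5, 3  →  {r0:0, r1:2, r2:1, r3:15, r4:0, r5:2, r6:14}
[10] add  r4, r6, r6  →  {r0:0, r1:2, r2:1, r3:15, r4:28, r5:2, r6:14}
[11] addi  r5, r6, 13  →  {r0:0, r1:2, r2:1, r3:15, r4:28, r5:27, r6:14}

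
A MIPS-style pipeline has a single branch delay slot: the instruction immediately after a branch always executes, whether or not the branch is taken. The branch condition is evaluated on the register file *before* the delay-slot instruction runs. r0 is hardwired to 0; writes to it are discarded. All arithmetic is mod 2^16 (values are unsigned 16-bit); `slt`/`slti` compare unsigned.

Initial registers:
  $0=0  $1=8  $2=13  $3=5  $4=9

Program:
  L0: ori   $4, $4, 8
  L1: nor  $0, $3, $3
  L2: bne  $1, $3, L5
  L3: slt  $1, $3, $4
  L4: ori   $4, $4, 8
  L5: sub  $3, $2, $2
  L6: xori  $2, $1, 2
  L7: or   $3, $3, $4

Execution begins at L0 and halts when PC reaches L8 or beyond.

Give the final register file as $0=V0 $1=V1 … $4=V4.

  step pc=0: ori   $4, $4, 8  regs=(0,8,13,5,9)
  step pc=1: nor  $0, $3, $3  regs=(0,8,13,5,9)
  step pc=2: bne  $1, $3, L5  cond=T  regs=(0,8,13,5,9)
  step pc=3: slt  $1, $3, $4  regs=(0,1,13,5,9)
  step pc=5: sub  $3, $2, $2  regs=(0,1,13,0,9)
  step pc=6: xori  $2, $1, 2  regs=(0,1,3,0,9)
  step pc=7: or   $3, $3, $4  regs=(0,1,3,9,9)

$0=0 $1=1 $2=3 $3=9 $4=9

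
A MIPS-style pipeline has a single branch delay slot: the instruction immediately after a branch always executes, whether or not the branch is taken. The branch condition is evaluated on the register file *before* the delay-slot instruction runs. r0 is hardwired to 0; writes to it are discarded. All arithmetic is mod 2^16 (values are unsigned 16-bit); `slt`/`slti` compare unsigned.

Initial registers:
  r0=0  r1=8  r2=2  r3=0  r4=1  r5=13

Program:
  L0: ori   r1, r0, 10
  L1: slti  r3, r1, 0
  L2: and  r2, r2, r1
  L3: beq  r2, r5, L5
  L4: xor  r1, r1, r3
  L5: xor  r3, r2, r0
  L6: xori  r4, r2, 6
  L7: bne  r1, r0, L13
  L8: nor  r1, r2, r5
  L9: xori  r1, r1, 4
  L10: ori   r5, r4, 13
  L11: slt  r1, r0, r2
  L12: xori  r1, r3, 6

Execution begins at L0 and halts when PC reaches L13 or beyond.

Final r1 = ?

[0] ori   r1, r0, 10  →  {r0:0, r1:10, r2:2, r3:0, r4:1, r5:13}
[1] slti  r3, r1, 0  →  {r0:0, r1:10, r2:2, r3:0, r4:1, r5:13}
[2] and  r2, r2, r1  →  {r0:0, r1:10, r2:2, r3:0, r4:1, r5:13}
[3] beq  r2, r5, L5  →  {r0:0, r1:10, r2:2, r3:0, r4:1, r5:13}  ⟨branch fallthrough⟩
[4] xor  r1, r1, r3  →  {r0:0, r1:10, r2:2, r3:0, r4:1, r5:13}
[5] xor  r3, r2, r0  →  {r0:0, r1:10, r2:2, r3:2, r4:1, r5:13}
[6] xori  r4, r2, 6  →  {r0:0, r1:10, r2:2, r3:2, r4:4, r5:13}
[7] bne  r1, r0, L13  →  {r0:0, r1:10, r2:2, r3:2, r4:4, r5:13}  ⟨branch taken⟩
[8] nor  r1, r2, r5  →  {r0:0, r1:65520, r2:2, r3:2, r4:4, r5:13}

65520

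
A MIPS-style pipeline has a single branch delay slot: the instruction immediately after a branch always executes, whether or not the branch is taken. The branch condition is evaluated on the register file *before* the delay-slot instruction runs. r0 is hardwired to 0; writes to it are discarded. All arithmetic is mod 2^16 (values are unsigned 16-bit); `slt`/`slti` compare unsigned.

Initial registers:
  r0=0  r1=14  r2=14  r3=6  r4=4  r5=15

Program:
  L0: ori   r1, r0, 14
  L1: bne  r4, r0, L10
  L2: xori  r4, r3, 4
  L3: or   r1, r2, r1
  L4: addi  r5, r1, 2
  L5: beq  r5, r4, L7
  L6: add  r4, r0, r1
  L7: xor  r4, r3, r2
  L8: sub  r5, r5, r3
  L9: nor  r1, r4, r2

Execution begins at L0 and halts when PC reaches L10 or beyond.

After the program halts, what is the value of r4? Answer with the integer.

2

#0 ori   r1, r0, 14 ; 0/14/14/6/4/15
#1 bne  r4, r0, L10 ; 0/14/14/6/4/15 ; →target
#2 xori  r4, r3, 4 ; 0/14/14/6/2/15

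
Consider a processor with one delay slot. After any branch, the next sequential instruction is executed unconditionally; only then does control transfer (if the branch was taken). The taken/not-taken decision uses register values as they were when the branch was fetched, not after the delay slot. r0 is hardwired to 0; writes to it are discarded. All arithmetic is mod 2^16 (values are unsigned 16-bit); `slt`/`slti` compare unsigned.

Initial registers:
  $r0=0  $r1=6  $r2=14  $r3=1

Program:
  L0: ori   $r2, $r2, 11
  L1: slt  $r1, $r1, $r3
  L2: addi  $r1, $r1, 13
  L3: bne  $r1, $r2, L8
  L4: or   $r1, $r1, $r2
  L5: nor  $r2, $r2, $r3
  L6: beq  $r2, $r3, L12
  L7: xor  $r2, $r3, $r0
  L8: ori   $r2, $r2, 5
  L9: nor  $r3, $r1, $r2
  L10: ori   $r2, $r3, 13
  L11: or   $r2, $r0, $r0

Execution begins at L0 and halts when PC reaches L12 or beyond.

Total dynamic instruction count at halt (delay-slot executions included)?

9

  step pc=0: ori   $r2, $r2, 11  regs=(0,6,15,1)
  step pc=1: slt  $r1, $r1, $r3  regs=(0,0,15,1)
  step pc=2: addi  $r1, $r1, 13  regs=(0,13,15,1)
  step pc=3: bne  $r1, $r2, L8  cond=T  regs=(0,13,15,1)
  step pc=4: or   $r1, $r1, $r2  regs=(0,15,15,1)
  step pc=8: ori   $r2, $r2, 5  regs=(0,15,15,1)
  step pc=9: nor  $r3, $r1, $r2  regs=(0,15,15,65520)
  step pc=10: ori   $r2, $r3, 13  regs=(0,15,65533,65520)
  step pc=11: or   $r2, $r0, $r0  regs=(0,15,0,65520)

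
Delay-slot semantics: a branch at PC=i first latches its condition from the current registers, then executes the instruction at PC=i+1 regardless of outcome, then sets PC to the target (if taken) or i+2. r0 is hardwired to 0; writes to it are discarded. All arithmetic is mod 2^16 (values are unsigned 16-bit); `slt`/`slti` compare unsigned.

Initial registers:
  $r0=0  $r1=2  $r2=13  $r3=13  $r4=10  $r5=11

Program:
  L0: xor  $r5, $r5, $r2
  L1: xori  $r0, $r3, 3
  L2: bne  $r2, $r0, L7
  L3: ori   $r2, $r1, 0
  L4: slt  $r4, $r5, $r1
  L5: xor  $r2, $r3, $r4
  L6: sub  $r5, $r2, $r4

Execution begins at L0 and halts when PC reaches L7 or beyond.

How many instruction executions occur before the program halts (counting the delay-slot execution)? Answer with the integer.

#0 xor  $r5, $r5, $r2 ; 0/2/13/13/10/6
#1 xori  $r0, $r3, 3 ; 0/2/13/13/10/6
#2 bne  $r2, $r0, L7 ; 0/2/13/13/10/6 ; →target
#3 ori   $r2, $r1, 0 ; 0/2/2/13/10/6

4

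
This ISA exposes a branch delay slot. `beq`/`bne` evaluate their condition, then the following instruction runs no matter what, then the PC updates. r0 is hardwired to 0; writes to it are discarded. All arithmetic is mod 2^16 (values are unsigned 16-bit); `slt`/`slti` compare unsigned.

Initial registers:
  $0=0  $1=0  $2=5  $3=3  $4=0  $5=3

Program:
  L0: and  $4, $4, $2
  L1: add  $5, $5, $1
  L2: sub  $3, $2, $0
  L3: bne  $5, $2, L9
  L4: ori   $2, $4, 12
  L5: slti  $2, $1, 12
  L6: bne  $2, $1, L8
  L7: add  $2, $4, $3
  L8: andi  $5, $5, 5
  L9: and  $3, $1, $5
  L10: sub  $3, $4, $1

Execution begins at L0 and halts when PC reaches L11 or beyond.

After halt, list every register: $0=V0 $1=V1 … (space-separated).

$0=0 $1=0 $2=12 $3=0 $4=0 $5=3

  step pc=0: and  $4, $4, $2  regs=(0,0,5,3,0,3)
  step pc=1: add  $5, $5, $1  regs=(0,0,5,3,0,3)
  step pc=2: sub  $3, $2, $0  regs=(0,0,5,5,0,3)
  step pc=3: bne  $5, $2, L9  cond=T  regs=(0,0,5,5,0,3)
  step pc=4: ori   $2, $4, 12  regs=(0,0,12,5,0,3)
  step pc=9: and  $3, $1, $5  regs=(0,0,12,0,0,3)
  step pc=10: sub  $3, $4, $1  regs=(0,0,12,0,0,3)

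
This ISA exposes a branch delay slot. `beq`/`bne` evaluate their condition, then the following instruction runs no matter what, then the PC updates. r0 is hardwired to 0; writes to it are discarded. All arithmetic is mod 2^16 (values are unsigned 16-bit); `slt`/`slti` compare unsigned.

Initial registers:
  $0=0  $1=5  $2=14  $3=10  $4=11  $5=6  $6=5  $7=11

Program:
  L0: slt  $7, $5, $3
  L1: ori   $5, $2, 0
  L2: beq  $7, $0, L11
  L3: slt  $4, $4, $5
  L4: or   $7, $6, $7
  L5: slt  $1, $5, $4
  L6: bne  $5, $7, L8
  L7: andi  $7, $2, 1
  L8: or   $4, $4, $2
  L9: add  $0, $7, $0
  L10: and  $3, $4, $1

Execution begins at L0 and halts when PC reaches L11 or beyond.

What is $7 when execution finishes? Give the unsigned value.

0

[0] slt  $7, $5, $3  →  {$0:0, $1:5, $2:14, $3:10, $4:11, $5:6, $6:5, $7:1}
[1] ori   $5, $2, 0  →  {$0:0, $1:5, $2:14, $3:10, $4:11, $5:14, $6:5, $7:1}
[2] beq  $7, $0, L11  →  {$0:0, $1:5, $2:14, $3:10, $4:11, $5:14, $6:5, $7:1}  ⟨branch fallthrough⟩
[3] slt  $4, $4, $5  →  {$0:0, $1:5, $2:14, $3:10, $4:1, $5:14, $6:5, $7:1}
[4] or   $7, $6, $7  →  {$0:0, $1:5, $2:14, $3:10, $4:1, $5:14, $6:5, $7:5}
[5] slt  $1, $5, $4  →  {$0:0, $1:0, $2:14, $3:10, $4:1, $5:14, $6:5, $7:5}
[6] bne  $5, $7, L8  →  {$0:0, $1:0, $2:14, $3:10, $4:1, $5:14, $6:5, $7:5}  ⟨branch taken⟩
[7] andi  $7, $2, 1  →  {$0:0, $1:0, $2:14, $3:10, $4:1, $5:14, $6:5, $7:0}
[8] or   $4, $4, $2  →  {$0:0, $1:0, $2:14, $3:10, $4:15, $5:14, $6:5, $7:0}
[9] add  $0, $7, $0  →  {$0:0, $1:0, $2:14, $3:10, $4:15, $5:14, $6:5, $7:0}
[10] and  $3, $4, $1  →  {$0:0, $1:0, $2:14, $3:0, $4:15, $5:14, $6:5, $7:0}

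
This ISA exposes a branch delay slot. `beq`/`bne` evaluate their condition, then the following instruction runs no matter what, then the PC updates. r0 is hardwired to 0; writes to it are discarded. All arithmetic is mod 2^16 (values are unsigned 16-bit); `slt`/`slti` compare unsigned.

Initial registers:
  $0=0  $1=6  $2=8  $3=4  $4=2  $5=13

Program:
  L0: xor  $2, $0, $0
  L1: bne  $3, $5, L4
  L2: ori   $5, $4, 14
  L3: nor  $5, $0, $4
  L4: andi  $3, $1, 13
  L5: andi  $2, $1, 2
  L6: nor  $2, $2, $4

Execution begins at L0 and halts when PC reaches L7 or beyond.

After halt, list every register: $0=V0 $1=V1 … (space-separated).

[0] xor  $2, $0, $0  →  {$0:0, $1:6, $2:0, $3:4, $4:2, $5:13}
[1] bne  $3, $5, L4  →  {$0:0, $1:6, $2:0, $3:4, $4:2, $5:13}  ⟨branch taken⟩
[2] ori   $5, $4, 14  →  {$0:0, $1:6, $2:0, $3:4, $4:2, $5:14}
[4] andi  $3, $1, 13  →  {$0:0, $1:6, $2:0, $3:4, $4:2, $5:14}
[5] andi  $2, $1, 2  →  {$0:0, $1:6, $2:2, $3:4, $4:2, $5:14}
[6] nor  $2, $2, $4  →  {$0:0, $1:6, $2:65533, $3:4, $4:2, $5:14}

$0=0 $1=6 $2=65533 $3=4 $4=2 $5=14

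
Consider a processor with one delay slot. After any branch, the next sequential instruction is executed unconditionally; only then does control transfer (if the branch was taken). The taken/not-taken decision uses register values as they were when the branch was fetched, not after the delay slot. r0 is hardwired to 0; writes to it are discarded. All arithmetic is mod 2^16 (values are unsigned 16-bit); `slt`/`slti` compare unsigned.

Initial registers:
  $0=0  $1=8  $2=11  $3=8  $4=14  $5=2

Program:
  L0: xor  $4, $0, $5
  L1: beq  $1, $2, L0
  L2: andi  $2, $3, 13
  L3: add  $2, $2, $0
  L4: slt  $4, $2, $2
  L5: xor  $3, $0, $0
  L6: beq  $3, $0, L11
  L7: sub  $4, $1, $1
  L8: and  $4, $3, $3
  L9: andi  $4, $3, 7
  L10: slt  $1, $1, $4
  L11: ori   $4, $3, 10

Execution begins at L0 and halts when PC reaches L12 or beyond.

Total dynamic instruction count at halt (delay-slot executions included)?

9

#0 xor  $4, $0, $5 ; 0/8/11/8/2/2
#1 beq  $1, $2, L0 ; 0/8/11/8/2/2 ; →fallthru
#2 andi  $2, $3, 13 ; 0/8/8/8/2/2
#3 add  $2, $2, $0 ; 0/8/8/8/2/2
#4 slt  $4, $2, $2 ; 0/8/8/8/0/2
#5 xor  $3, $0, $0 ; 0/8/8/0/0/2
#6 beq  $3, $0, L11 ; 0/8/8/0/0/2 ; →target
#7 sub  $4, $1, $1 ; 0/8/8/0/0/2
#11 ori   $4, $3, 10 ; 0/8/8/0/10/2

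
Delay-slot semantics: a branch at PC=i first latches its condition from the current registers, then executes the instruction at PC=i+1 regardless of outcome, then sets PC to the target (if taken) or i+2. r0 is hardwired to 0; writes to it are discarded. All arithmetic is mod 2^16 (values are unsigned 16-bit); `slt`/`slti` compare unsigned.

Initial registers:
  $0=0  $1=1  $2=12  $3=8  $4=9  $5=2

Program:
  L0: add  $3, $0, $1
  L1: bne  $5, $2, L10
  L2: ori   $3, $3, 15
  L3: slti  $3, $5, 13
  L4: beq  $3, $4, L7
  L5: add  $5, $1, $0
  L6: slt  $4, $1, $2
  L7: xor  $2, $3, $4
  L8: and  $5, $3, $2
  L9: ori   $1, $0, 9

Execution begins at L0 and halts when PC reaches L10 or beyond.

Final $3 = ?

15

#0 add  $3, $0, $1 ; 0/1/12/1/9/2
#1 bne  $5, $2, L10 ; 0/1/12/1/9/2 ; →target
#2 ori   $3, $3, 15 ; 0/1/12/15/9/2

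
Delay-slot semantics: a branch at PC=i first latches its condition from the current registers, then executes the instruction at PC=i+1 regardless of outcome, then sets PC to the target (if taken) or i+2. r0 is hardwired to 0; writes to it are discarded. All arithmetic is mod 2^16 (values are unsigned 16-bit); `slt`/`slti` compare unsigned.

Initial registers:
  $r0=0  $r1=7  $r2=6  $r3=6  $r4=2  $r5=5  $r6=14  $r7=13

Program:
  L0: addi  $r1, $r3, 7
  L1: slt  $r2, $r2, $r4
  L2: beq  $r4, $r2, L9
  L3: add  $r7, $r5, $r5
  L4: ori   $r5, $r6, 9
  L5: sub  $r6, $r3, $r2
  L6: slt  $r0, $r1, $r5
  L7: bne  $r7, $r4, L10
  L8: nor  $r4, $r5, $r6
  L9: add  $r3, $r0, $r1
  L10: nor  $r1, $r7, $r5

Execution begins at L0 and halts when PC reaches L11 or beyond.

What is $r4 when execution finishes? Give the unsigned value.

65520

[0] addi  $r1, $r3, 7  →  {$r0:0, $r1:13, $r2:6, $r3:6, $r4:2, $r5:5, $r6:14, $r7:13}
[1] slt  $r2, $r2, $r4  →  {$r0:0, $r1:13, $r2:0, $r3:6, $r4:2, $r5:5, $r6:14, $r7:13}
[2] beq  $r4, $r2, L9  →  {$r0:0, $r1:13, $r2:0, $r3:6, $r4:2, $r5:5, $r6:14, $r7:13}  ⟨branch fallthrough⟩
[3] add  $r7, $r5, $r5  →  {$r0:0, $r1:13, $r2:0, $r3:6, $r4:2, $r5:5, $r6:14, $r7:10}
[4] ori   $r5, $r6, 9  →  {$r0:0, $r1:13, $r2:0, $r3:6, $r4:2, $r5:15, $r6:14, $r7:10}
[5] sub  $r6, $r3, $r2  →  {$r0:0, $r1:13, $r2:0, $r3:6, $r4:2, $r5:15, $r6:6, $r7:10}
[6] slt  $r0, $r1, $r5  →  {$r0:0, $r1:13, $r2:0, $r3:6, $r4:2, $r5:15, $r6:6, $r7:10}
[7] bne  $r7, $r4, L10  →  {$r0:0, $r1:13, $r2:0, $r3:6, $r4:2, $r5:15, $r6:6, $r7:10}  ⟨branch taken⟩
[8] nor  $r4, $r5, $r6  →  {$r0:0, $r1:13, $r2:0, $r3:6, $r4:65520, $r5:15, $r6:6, $r7:10}
[10] nor  $r1, $r7, $r5  →  {$r0:0, $r1:65520, $r2:0, $r3:6, $r4:65520, $r5:15, $r6:6, $r7:10}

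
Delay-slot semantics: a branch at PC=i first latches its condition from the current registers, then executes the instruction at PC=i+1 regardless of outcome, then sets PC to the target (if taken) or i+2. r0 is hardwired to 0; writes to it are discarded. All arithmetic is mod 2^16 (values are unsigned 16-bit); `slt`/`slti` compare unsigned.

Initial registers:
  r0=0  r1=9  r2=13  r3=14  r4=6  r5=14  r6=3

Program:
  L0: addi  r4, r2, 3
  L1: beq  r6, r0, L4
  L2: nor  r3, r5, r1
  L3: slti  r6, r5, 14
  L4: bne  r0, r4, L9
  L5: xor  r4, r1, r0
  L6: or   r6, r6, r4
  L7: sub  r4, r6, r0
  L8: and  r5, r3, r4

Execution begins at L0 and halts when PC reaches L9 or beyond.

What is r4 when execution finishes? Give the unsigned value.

#0 addi  r4, r2, 3 ; 0/9/13/14/16/14/3
#1 beq  r6, r0, L4 ; 0/9/13/14/16/14/3 ; →fallthru
#2 nor  r3, r5, r1 ; 0/9/13/65520/16/14/3
#3 slti  r6, r5, 14 ; 0/9/13/65520/16/14/0
#4 bne  r0, r4, L9 ; 0/9/13/65520/16/14/0 ; →target
#5 xor  r4, r1, r0 ; 0/9/13/65520/9/14/0

9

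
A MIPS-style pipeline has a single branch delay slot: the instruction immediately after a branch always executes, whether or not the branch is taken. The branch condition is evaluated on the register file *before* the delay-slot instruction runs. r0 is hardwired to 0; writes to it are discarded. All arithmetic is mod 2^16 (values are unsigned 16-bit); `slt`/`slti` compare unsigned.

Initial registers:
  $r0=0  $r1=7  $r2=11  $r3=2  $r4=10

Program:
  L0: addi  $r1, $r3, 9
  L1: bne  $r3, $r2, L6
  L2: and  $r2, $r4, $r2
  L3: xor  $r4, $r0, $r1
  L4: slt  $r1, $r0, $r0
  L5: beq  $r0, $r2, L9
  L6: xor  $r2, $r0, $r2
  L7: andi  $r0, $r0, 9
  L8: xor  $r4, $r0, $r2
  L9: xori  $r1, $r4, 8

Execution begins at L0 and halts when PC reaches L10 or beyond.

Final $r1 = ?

2

PC=0  addi  $r1, $r3, 9      | $r0=0 $r1=11 $r2=11 $r3=2 $r4=10
PC=1  bne  $r3, $r2, L6      | $r0=0 $r1=11 $r2=11 $r3=2 $r4=10  [TAKEN]
PC=2  and  $r2, $r4, $r2     | $r0=0 $r1=11 $r2=10 $r3=2 $r4=10
PC=6  xor  $r2, $r0, $r2     | $r0=0 $r1=11 $r2=10 $r3=2 $r4=10
PC=7  andi  $r0, $r0, 9      | $r0=0 $r1=11 $r2=10 $r3=2 $r4=10
PC=8  xor  $r4, $r0, $r2     | $r0=0 $r1=11 $r2=10 $r3=2 $r4=10
PC=9  xori  $r1, $r4, 8      | $r0=0 $r1=2 $r2=10 $r3=2 $r4=10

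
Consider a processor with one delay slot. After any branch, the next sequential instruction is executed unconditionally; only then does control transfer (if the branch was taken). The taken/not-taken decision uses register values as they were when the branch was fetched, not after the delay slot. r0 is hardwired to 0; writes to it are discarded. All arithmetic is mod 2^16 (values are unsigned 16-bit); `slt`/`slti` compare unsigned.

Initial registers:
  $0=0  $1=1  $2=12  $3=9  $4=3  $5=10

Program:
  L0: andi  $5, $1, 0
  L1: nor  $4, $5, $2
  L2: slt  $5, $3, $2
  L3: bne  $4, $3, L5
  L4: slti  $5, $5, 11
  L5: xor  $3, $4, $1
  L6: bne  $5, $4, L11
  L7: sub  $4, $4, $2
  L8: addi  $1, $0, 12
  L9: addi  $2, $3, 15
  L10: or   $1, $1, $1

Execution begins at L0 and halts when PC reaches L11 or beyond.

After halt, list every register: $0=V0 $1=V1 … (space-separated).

$0=0 $1=1 $2=12 $3=65522 $4=65511 $5=1

  step pc=0: andi  $5, $1, 0  regs=(0,1,12,9,3,0)
  step pc=1: nor  $4, $5, $2  regs=(0,1,12,9,65523,0)
  step pc=2: slt  $5, $3, $2  regs=(0,1,12,9,65523,1)
  step pc=3: bne  $4, $3, L5  cond=T  regs=(0,1,12,9,65523,1)
  step pc=4: slti  $5, $5, 11  regs=(0,1,12,9,65523,1)
  step pc=5: xor  $3, $4, $1  regs=(0,1,12,65522,65523,1)
  step pc=6: bne  $5, $4, L11  cond=T  regs=(0,1,12,65522,65523,1)
  step pc=7: sub  $4, $4, $2  regs=(0,1,12,65522,65511,1)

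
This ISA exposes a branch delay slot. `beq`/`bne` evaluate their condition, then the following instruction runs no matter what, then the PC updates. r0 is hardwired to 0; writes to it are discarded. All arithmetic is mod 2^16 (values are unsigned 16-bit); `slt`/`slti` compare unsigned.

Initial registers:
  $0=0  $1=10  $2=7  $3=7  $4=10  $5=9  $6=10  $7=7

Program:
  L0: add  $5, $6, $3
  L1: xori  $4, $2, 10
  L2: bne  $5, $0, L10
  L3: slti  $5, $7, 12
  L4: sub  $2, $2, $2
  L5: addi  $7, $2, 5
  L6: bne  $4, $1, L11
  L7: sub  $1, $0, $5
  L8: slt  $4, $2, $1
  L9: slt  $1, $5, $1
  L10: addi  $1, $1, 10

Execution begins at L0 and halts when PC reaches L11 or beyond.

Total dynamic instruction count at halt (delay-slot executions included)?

5

[0] add  $5, $6, $3  →  {$0:0, $1:10, $2:7, $3:7, $4:10, $5:17, $6:10, $7:7}
[1] xori  $4, $2, 10  →  {$0:0, $1:10, $2:7, $3:7, $4:13, $5:17, $6:10, $7:7}
[2] bne  $5, $0, L10  →  {$0:0, $1:10, $2:7, $3:7, $4:13, $5:17, $6:10, $7:7}  ⟨branch taken⟩
[3] slti  $5, $7, 12  →  {$0:0, $1:10, $2:7, $3:7, $4:13, $5:1, $6:10, $7:7}
[10] addi  $1, $1, 10  →  {$0:0, $1:20, $2:7, $3:7, $4:13, $5:1, $6:10, $7:7}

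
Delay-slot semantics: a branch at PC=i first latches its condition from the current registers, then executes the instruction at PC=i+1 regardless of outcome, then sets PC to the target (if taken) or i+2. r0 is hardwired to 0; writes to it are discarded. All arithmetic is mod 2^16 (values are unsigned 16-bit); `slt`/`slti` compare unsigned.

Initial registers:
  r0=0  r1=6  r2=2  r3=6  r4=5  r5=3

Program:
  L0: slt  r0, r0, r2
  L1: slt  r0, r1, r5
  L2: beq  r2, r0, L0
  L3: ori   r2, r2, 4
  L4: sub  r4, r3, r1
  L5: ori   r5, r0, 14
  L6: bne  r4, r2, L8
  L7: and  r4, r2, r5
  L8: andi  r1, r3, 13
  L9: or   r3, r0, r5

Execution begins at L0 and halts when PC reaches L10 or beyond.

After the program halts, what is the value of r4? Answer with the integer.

6

[0] slt  r0, r0, r2  →  {r0:0, r1:6, r2:2, r3:6, r4:5, r5:3}
[1] slt  r0, r1, r5  →  {r0:0, r1:6, r2:2, r3:6, r4:5, r5:3}
[2] beq  r2, r0, L0  →  {r0:0, r1:6, r2:2, r3:6, r4:5, r5:3}  ⟨branch fallthrough⟩
[3] ori   r2, r2, 4  →  {r0:0, r1:6, r2:6, r3:6, r4:5, r5:3}
[4] sub  r4, r3, r1  →  {r0:0, r1:6, r2:6, r3:6, r4:0, r5:3}
[5] ori   r5, r0, 14  →  {r0:0, r1:6, r2:6, r3:6, r4:0, r5:14}
[6] bne  r4, r2, L8  →  {r0:0, r1:6, r2:6, r3:6, r4:0, r5:14}  ⟨branch taken⟩
[7] and  r4, r2, r5  →  {r0:0, r1:6, r2:6, r3:6, r4:6, r5:14}
[8] andi  r1, r3, 13  →  {r0:0, r1:4, r2:6, r3:6, r4:6, r5:14}
[9] or   r3, r0, r5  →  {r0:0, r1:4, r2:6, r3:14, r4:6, r5:14}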